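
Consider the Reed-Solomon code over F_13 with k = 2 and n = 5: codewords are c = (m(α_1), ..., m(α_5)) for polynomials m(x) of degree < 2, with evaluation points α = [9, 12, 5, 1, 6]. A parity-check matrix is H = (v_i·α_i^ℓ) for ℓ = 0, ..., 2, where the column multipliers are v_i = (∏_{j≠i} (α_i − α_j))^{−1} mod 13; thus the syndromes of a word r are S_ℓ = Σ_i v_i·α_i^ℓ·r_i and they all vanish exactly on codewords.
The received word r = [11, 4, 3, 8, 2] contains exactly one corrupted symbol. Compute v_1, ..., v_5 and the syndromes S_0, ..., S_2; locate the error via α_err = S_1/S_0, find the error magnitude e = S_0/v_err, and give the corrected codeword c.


S = (3, 5, 4), error at position 5, error magnitude e = 10, c = [11, 4, 3, 8, 5].

Step 1: column multipliers v_i = (∏_{j≠i}(α_i − α_j))^{−1} mod 13.
  i = 1 (α = 9): (9−12)(9−5)(9−1)(9−6) = (−3)·4·8·3 = −288 ≡ 11, so v_1 = 11^{−1} = 6 (mod 13).
  i = 2 (α = 12): (12−9)(12−5)(12−1)(12−6) = 3·7·11·6 = 1386 ≡ 8, so v_2 = 8^{−1} = 5 (mod 13).
  i = 3 (α = 5): (5−9)(5−12)(5−1)(5−6) = (−4)·(−7)·4·(−1) = −112 ≡ 5, so v_3 = 5^{−1} = 8 (mod 13).
  i = 4 (α = 1): (1−9)(1−12)(1−5)(1−6) = (−8)·(−11)·(−4)·(−5) = 1760 ≡ 5, so v_4 = 5^{−1} = 8 (mod 13).
  i = 5 (α = 6): (6−9)(6−12)(6−5)(6−1) = (−3)·(−6)·1·5 = 90 ≡ 12, so v_5 = 12^{−1} = 12 (mod 13).
  v = [6, 5, 8, 8, 12].
Step 2: syndromes of r = [11, 4, 3, 8, 2] (all sums mod 13).
  S_0 = Σ v_i r_i = 6·11 + 5·4 + 8·3 + 8·8 + 12·2 = 198 ≡ 3.
  S_1 = Σ v_i α_i r_i = 6·9·11 + 5·12·4 + 8·5·3 + 8·1·8 + 12·6·2 = 1162 ≡ 5.
  α_i^2 mod 13 = [3, 1, 12, 1, 10].
  S_2 = Σ v_i α_i^2 r_i = 6·3·11 + 5·1·4 + 8·12·3 + 8·1·8 + 12·10·2 = 810 ≡ 4.
  S = (3, 5, 4) ≠ 0, so r is not a codeword (an error is present).
Step 3: locate the error. For a single error e at position i, S_ℓ = v_i·e·α_i^ℓ, so α_err = S_1/S_0.
  S_0^{−1} = 3^{−1} = 9 (mod 13), so α_err = 5·9 = 45 ≡ 6 = α_5. Error position i = 5.
  Consistency check: S_2/S_1 = 4·8 = 32 ≡ 6 = α_err ✓ (single-error assumption holds).
Step 4: error magnitude e = S_0/v_5 = S_0·∏_{j≠5}(α_5 − α_j) = 3·12 = 36 ≡ 10 (mod 13).
Step 5: correct position 5: c_5 = r_5 − e = 2 − 10 ≡ 5 (mod 13). Hence c = [11, 4, 3, 8, 5].
  Check: interpolating c through the α_i gives m(x) = 6 + 2·x (degree < 2) with m(α_i) = c_i for every i, so c is indeed a codeword.


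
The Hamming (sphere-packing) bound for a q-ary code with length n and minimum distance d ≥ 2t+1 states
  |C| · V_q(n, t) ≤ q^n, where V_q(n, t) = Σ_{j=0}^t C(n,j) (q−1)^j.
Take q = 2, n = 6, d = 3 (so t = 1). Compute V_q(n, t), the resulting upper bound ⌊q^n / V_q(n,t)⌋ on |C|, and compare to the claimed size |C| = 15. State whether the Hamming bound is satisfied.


V_q(n, t) = 7, q^n = 64, Hamming bound = 9, |C| = 15 > bound (violated).

Step 1: Compute V_q(n, t) = Σ_{j=0}^1 C(n, j) (q−1)^j.
  j = 0: C(6,0)·(1)^0 = 1·1 = 1.
  j = 1: C(6,1)·(1)^1 = 6·1 = 6.
  V_q(n, t) = 1 + 6 = 7.
Step 2: q^n = 2^6 = 64.
Step 3: Hamming bound ⌊q^n / V_q(n,t)⌋ = ⌊64/7⌋ = 9.
Step 4: Compare |C| = 15 to 9: violated.
The claimed |C| lies above the Hamming bound, so no 2-ary code of length 6 with d ≥ 3 can have 15 codewords.


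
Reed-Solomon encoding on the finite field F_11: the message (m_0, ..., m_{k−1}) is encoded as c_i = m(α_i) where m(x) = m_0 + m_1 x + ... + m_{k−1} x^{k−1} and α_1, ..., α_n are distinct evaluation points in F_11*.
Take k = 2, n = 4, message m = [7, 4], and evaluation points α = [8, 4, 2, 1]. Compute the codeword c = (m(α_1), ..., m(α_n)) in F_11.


c = [6, 1, 4, 0]

Message polynomial: m(x) = 7 + 4·x (mod 11).
For each evaluation point α_i, compute m(α_i) mod 11:
  α_1 = 8: Horner steps 4 → 6, so m(8) = 6.
  α_2 = 4: Horner steps 4 → 1, so m(4) = 1.
  α_3 = 2: Horner steps 4 → 4, so m(2) = 4.
  α_4 = 1: Horner steps 4 → 0, so m(1) = 0.
Codeword c = [6, 1, 4, 0] ∈ F_11^4.


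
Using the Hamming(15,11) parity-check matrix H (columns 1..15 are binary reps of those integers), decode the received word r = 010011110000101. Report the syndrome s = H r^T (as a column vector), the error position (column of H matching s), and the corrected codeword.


s = (1, 1, 0, 0)^T, error position = 12, corrected codeword c = 010011110001101

Compute s = H r^T mod 2 one row at a time:
  s_1 = 1 + 0 + 0 + 0 + 0 + 1 + 0 + 1 = 3 ≡ 1 (mod 2).
  s_2 = 0 + 1 + 1 + 1 + 0 + 1 + 0 + 1 = 5 ≡ 1 (mod 2).
  s_3 = 1 + 0 + 1 + 1 + 0 + 0 + 0 + 1 = 4 ≡ 0 (mod 2).
  s_4 = 0 + 0 + 1 + 1 + 0 + 0 + 1 + 1 = 4 ≡ 0 (mod 2).
s = (1, 1, 0, 0)^T — this equals column 12 of H (binary 1100), so error is at position 12.
Correct: flip bit 12 of r = 010011110000101 to get c = 010011110001101.


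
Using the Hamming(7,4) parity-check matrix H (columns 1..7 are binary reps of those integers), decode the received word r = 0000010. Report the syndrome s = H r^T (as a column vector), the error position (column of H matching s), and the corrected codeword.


s = (1, 1, 0)^T, error position = 6, corrected codeword c = 0000000

Compute s = H r^T mod 2 one row at a time:
  s_1 = 0 + 0 + 1 + 0 = 1 ≡ 1 (mod 2).
  s_2 = 0 + 0 + 1 + 0 = 1 ≡ 1 (mod 2).
  s_3 = 0 + 0 + 0 + 0 = 0 ≡ 0 (mod 2).
s = (1, 1, 0)^T — this equals column 6 of H (binary 110), so error is at position 6.
Correct: flip bit 6 of r = 0000010 to get c = 0000000.


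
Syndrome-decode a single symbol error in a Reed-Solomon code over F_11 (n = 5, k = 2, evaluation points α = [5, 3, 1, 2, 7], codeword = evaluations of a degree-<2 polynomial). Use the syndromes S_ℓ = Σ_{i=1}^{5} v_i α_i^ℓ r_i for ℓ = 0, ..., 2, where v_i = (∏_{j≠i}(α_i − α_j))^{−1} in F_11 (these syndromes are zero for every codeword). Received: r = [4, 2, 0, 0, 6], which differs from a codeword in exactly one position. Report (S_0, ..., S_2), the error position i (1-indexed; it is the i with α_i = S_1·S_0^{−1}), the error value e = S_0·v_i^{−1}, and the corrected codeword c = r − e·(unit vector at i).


S = (3, 6, 1), error at position 4, error magnitude e = 10, c = [4, 2, 0, 1, 6].

Step 1: column multipliers v_i = (∏_{j≠i}(α_i − α_j))^{−1} mod 11.
  i = 1 (α = 5): (5−3)(5−1)(5−2)(5−7) = 2·4·3·(−2) = −48 ≡ 7, so v_1 = 7^{−1} = 8 (mod 11).
  i = 2 (α = 3): (3−5)(3−1)(3−2)(3−7) = (−2)·2·1·(−4) = 16 ≡ 5, so v_2 = 5^{−1} = 9 (mod 11).
  i = 3 (α = 1): (1−5)(1−3)(1−2)(1−7) = (−4)·(−2)·(−1)·(−6) = 48 ≡ 4, so v_3 = 4^{−1} = 3 (mod 11).
  i = 4 (α = 2): (2−5)(2−3)(2−1)(2−7) = (−3)·(−1)·1·(−5) = −15 ≡ 7, so v_4 = 7^{−1} = 8 (mod 11).
  i = 5 (α = 7): (7−5)(7−3)(7−1)(7−2) = 2·4·6·5 = 240 ≡ 9, so v_5 = 9^{−1} = 5 (mod 11).
  v = [8, 9, 3, 8, 5].
Step 2: syndromes of r = [4, 2, 0, 0, 6] (all sums mod 11).
  S_0 = Σ v_i r_i = 8·4 + 9·2 + 3·0 + 8·0 + 5·6 = 80 ≡ 3.
  S_1 = Σ v_i α_i r_i = 8·5·4 + 9·3·2 + 3·1·0 + 8·2·0 + 5·7·6 = 424 ≡ 6.
  α_i^2 mod 11 = [3, 9, 1, 4, 5].
  S_2 = Σ v_i α_i^2 r_i = 8·3·4 + 9·9·2 + 3·1·0 + 8·4·0 + 5·5·6 = 408 ≡ 1.
  S = (3, 6, 1) ≠ 0, so r is not a codeword (an error is present).
Step 3: locate the error. For a single error e at position i, S_ℓ = v_i·e·α_i^ℓ, so α_err = S_1/S_0.
  S_0^{−1} = 3^{−1} = 4 (mod 11), so α_err = 6·4 = 24 ≡ 2 = α_4. Error position i = 4.
  Consistency check: S_2/S_1 = 1·2 = 2 ≡ 2 = α_err ✓ (single-error assumption holds).
Step 4: error magnitude e = S_0/v_4 = S_0·∏_{j≠4}(α_4 − α_j) = 3·7 = 21 ≡ 10 (mod 11).
Step 5: correct position 4: c_4 = r_4 − e = 0 − 10 ≡ 1 (mod 11). Hence c = [4, 2, 0, 1, 6].
  Check: interpolating c through the α_i gives m(x) = 10 + 1·x (degree < 2) with m(α_i) = c_i for every i, so c is indeed a codeword.


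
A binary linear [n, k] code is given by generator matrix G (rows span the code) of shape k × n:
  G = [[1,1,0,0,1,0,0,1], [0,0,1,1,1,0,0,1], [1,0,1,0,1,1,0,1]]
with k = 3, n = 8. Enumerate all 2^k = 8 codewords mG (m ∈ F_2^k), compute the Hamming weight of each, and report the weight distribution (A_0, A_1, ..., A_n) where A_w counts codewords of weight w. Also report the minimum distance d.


Weight distribution: A_0 = 1, A_3 = 2, A_4 = 3, A_5 = 2. Minimum distance d = 3.

Enumerate all 2^3 = 8 messages m ∈ F_2^3.
For each, compute codeword c = mG in F_2^8, then tally its weight.
  m = 000 → c = 00000000, weight = 0.
  m = 100 → c = 11001001, weight = 4.
  m = 010 → c = 00111001, weight = 4.
  m = 110 → c = 11110000, weight = 4.
  m = 001 → c = 10101101, weight = 5.
  m = 101 → c = 01100100, weight = 3.
  m = 011 → c = 10010100, weight = 3.
  m = 111 → c = 01011101, weight = 5.
Tally weights:
  weight 0: 1 codewords.
  weight 3: 2 codewords.
  weight 4: 3 codewords.
  weight 5: 2 codewords.
Minimum distance d = smallest w > 0 with A_w > 0 = 3.
Sanity: Σ A_w = 8 = 2^3 = 8 ✓.


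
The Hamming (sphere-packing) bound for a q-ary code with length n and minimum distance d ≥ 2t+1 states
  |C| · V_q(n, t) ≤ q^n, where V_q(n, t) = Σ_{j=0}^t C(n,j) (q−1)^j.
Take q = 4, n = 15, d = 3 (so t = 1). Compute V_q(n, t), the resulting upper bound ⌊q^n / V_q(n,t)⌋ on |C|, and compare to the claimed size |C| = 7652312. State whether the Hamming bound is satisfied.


V_q(n, t) = 46, q^n = 1073741824, Hamming bound = 23342213, |C| = 7652312 ≤ bound (satisfied).

Step 1: Compute V_q(n, t) = Σ_{j=0}^1 C(n, j) (q−1)^j.
  j = 0: C(15,0)·(3)^0 = 1·1 = 1.
  j = 1: C(15,1)·(3)^1 = 15·3 = 45.
  V_q(n, t) = 1 + 45 = 46.
Step 2: q^n = 4^15 = 1073741824.
Step 3: Hamming bound ⌊q^n / V_q(n,t)⌋ = ⌊1073741824/46⌋ = 23342213.
Step 4: Compare |C| = 7652312 to 23342213: satisfied.
The claimed |C| lies below the Hamming bound.


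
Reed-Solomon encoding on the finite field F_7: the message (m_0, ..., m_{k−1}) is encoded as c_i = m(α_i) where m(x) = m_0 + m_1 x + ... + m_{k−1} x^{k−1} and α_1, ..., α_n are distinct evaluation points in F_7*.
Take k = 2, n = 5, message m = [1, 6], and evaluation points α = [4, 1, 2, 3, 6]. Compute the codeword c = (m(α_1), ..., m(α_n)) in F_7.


c = [4, 0, 6, 5, 2]

Message polynomial: m(x) = 1 + 6·x (mod 7).
For each evaluation point α_i, compute m(α_i) mod 7:
  α_1 = 4: Horner steps 6 → 4, so m(4) = 4.
  α_2 = 1: Horner steps 6 → 0, so m(1) = 0.
  α_3 = 2: Horner steps 6 → 6, so m(2) = 6.
  α_4 = 3: Horner steps 6 → 5, so m(3) = 5.
  α_5 = 6: Horner steps 6 → 2, so m(6) = 2.
Codeword c = [4, 0, 6, 5, 2] ∈ F_7^5.


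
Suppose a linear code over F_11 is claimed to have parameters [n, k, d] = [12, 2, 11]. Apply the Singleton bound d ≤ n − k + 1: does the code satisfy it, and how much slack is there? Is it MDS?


Singleton RHS = n − k + 1 = 11, slack = 0, bound satisfied, MDS.

Singleton bound: d ≤ n − k + 1.
Here n = 12, k = 2, so n − k + 1 = 11.
Given d = 11, check d ≤ 11: YES.
Slack = (n − k + 1) − d = 0.
The code is MDS (slack = 0).
Description: the claimed parameters are [12, 2, 11]_11; such a code would be MDS (meets Singleton bound).


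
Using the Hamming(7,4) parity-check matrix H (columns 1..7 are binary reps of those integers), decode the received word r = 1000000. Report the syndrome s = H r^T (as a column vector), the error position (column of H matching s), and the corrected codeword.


s = (0, 0, 1)^T, error position = 1, corrected codeword c = 0000000

Compute s = H r^T mod 2 one row at a time:
  s_1 = 0 + 0 + 0 + 0 = 0 ≡ 0 (mod 2).
  s_2 = 0 + 0 + 0 + 0 = 0 ≡ 0 (mod 2).
  s_3 = 1 + 0 + 0 + 0 = 1 ≡ 1 (mod 2).
s = (0, 0, 1)^T — this equals column 1 of H (binary 001), so error is at position 1.
Correct: flip bit 1 of r = 1000000 to get c = 0000000.


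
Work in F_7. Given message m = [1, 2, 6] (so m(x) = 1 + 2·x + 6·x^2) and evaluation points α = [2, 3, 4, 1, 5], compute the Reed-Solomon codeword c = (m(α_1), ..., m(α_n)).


c = [1, 5, 0, 2, 0]

Message polynomial: m(x) = 1 + 2·x + 6·x^2 (mod 7).
For each evaluation point α_i, compute m(α_i) mod 7:
  α_1 = 2: Horner steps 6 → 0 → 1, so m(2) = 1.
  α_2 = 3: Horner steps 6 → 6 → 5, so m(3) = 5.
  α_3 = 4: Horner steps 6 → 5 → 0, so m(4) = 0.
  α_4 = 1: Horner steps 6 → 1 → 2, so m(1) = 2.
  α_5 = 5: Horner steps 6 → 4 → 0, so m(5) = 0.
Codeword c = [1, 5, 0, 2, 0] ∈ F_7^5.


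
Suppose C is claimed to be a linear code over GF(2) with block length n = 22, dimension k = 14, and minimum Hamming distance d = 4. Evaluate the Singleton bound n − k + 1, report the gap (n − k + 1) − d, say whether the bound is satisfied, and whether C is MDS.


Singleton RHS = n − k + 1 = 9, slack = 5, bound satisfied, not MDS.

Singleton bound: d ≤ n − k + 1.
Here n = 22, k = 14, so n − k + 1 = 9.
Given d = 4, check d ≤ 9: YES.
Slack = (n − k + 1) − d = 5.
The code is NOT MDS (slack = 5 > 0).
Description: the claimed parameters are [22, 14, 4]_2; such a code would be non-MDS.


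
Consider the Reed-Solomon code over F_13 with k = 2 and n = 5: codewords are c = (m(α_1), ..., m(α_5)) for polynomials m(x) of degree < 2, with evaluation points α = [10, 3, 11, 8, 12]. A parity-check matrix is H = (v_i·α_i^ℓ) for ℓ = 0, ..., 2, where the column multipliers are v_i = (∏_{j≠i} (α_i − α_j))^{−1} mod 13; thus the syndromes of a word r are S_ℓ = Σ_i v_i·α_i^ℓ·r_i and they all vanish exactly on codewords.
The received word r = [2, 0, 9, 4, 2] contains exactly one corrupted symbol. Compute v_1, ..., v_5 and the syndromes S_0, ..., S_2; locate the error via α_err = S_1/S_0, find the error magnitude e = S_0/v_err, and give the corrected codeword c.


S = (6, 8, 2), error at position 1, error magnitude e = 12, c = [3, 0, 9, 4, 2].

Step 1: column multipliers v_i = (∏_{j≠i}(α_i − α_j))^{−1} mod 13.
  i = 1 (α = 10): (10−3)(10−11)(10−8)(10−12) = 7·(−1)·2·(−2) = 28 ≡ 2, so v_1 = 2^{−1} = 7 (mod 13).
  i = 2 (α = 3): (3−10)(3−11)(3−8)(3−12) = (−7)·(−8)·(−5)·(−9) = 2520 ≡ 11, so v_2 = 11^{−1} = 6 (mod 13).
  i = 3 (α = 11): (11−10)(11−3)(11−8)(11−12) = 1·8·3·(−1) = −24 ≡ 2, so v_3 = 2^{−1} = 7 (mod 13).
  i = 4 (α = 8): (8−10)(8−3)(8−11)(8−12) = (−2)·5·(−3)·(−4) = −120 ≡ 10, so v_4 = 10^{−1} = 4 (mod 13).
  i = 5 (α = 12): (12−10)(12−3)(12−11)(12−8) = 2·9·1·4 = 72 ≡ 7, so v_5 = 7^{−1} = 2 (mod 13).
  v = [7, 6, 7, 4, 2].
Step 2: syndromes of r = [2, 0, 9, 4, 2] (all sums mod 13).
  S_0 = Σ v_i r_i = 7·2 + 6·0 + 7·9 + 4·4 + 2·2 = 97 ≡ 6.
  S_1 = Σ v_i α_i r_i = 7·10·2 + 6·3·0 + 7·11·9 + 4·8·4 + 2·12·2 = 1009 ≡ 8.
  α_i^2 mod 13 = [9, 9, 4, 12, 1].
  S_2 = Σ v_i α_i^2 r_i = 7·9·2 + 6·9·0 + 7·4·9 + 4·12·4 + 2·1·2 = 574 ≡ 2.
  S = (6, 8, 2) ≠ 0, so r is not a codeword (an error is present).
Step 3: locate the error. For a single error e at position i, S_ℓ = v_i·e·α_i^ℓ, so α_err = S_1/S_0.
  S_0^{−1} = 6^{−1} = 11 (mod 13), so α_err = 8·11 = 88 ≡ 10 = α_1. Error position i = 1.
  Consistency check: S_2/S_1 = 2·5 = 10 ≡ 10 = α_err ✓ (single-error assumption holds).
Step 4: error magnitude e = S_0/v_1 = S_0·∏_{j≠1}(α_1 − α_j) = 6·2 = 12 ≡ 12 (mod 13).
Step 5: correct position 1: c_1 = r_1 − e = 2 − 12 ≡ 3 (mod 13). Hence c = [3, 0, 9, 4, 2].
  Check: interpolating c through the α_i gives m(x) = 8 + 6·x (degree < 2) with m(α_i) = c_i for every i, so c is indeed a codeword.


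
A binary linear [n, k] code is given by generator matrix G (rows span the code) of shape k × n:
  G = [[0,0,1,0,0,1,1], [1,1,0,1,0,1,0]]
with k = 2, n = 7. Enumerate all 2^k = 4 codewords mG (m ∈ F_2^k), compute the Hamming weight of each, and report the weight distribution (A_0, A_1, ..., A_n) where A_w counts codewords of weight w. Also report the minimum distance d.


Weight distribution: A_0 = 1, A_3 = 1, A_4 = 1, A_5 = 1. Minimum distance d = 3.

Enumerate all 2^2 = 4 messages m ∈ F_2^2.
For each, compute codeword c = mG in F_2^7, then tally its weight.
  m = 00 → c = 0000000, weight = 0.
  m = 10 → c = 0010011, weight = 3.
  m = 01 → c = 1101010, weight = 4.
  m = 11 → c = 1111001, weight = 5.
Tally weights:
  weight 0: 1 codewords.
  weight 3: 1 codewords.
  weight 4: 1 codewords.
  weight 5: 1 codewords.
Minimum distance d = smallest w > 0 with A_w > 0 = 3.
Sanity: Σ A_w = 4 = 2^2 = 4 ✓.


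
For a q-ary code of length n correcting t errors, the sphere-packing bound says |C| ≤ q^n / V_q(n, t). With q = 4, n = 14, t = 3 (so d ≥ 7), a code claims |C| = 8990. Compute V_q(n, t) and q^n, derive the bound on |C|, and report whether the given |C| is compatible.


V_q(n, t) = 10690, q^n = 268435456, Hamming bound = 25110, |C| = 8990 ≤ bound (satisfied).

Step 1: Compute V_q(n, t) = Σ_{j=0}^3 C(n, j) (q−1)^j.
  j = 0: C(14,0)·(3)^0 = 1·1 = 1.
  j = 1: C(14,1)·(3)^1 = 14·3 = 42.
  j = 2: C(14,2)·(3)^2 = 91·9 = 819.
  j = 3: C(14,3)·(3)^3 = 364·27 = 9828.
  V_q(n, t) = 1 + 42 + 819 + 9828 = 10690.
Step 2: q^n = 4^14 = 268435456.
Step 3: Hamming bound ⌊q^n / V_q(n,t)⌋ = ⌊268435456/10690⌋ = 25110.
Step 4: Compare |C| = 8990 to 25110: satisfied.
The claimed |C| lies below the Hamming bound.


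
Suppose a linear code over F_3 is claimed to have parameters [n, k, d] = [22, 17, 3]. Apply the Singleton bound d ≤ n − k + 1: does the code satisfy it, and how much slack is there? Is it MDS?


Singleton RHS = n − k + 1 = 6, slack = 3, bound satisfied, not MDS.

Singleton bound: d ≤ n − k + 1.
Here n = 22, k = 17, so n − k + 1 = 6.
Given d = 3, check d ≤ 6: YES.
Slack = (n − k + 1) − d = 3.
The code is NOT MDS (slack = 3 > 0).
Description: the claimed parameters are [22, 17, 3]_3; such a code would be non-MDS.


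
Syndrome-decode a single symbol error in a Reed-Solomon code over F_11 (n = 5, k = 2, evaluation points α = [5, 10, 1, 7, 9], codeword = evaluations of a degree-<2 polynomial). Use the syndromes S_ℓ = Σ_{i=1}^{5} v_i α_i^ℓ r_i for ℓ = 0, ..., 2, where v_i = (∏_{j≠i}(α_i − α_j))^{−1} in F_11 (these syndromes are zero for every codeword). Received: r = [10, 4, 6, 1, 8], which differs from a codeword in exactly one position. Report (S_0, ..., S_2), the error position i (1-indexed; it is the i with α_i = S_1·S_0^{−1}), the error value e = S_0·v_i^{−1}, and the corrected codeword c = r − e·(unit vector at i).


S = (8, 6, 10), error at position 5, error magnitude e = 5, c = [10, 4, 6, 1, 3].

Step 1: column multipliers v_i = (∏_{j≠i}(α_i − α_j))^{−1} mod 11.
  i = 1 (α = 5): (5−10)(5−1)(5−7)(5−9) = (−5)·4·(−2)·(−4) = −160 ≡ 5, so v_1 = 5^{−1} = 9 (mod 11).
  i = 2 (α = 10): (10−5)(10−1)(10−7)(10−9) = 5·9·3·1 = 135 ≡ 3, so v_2 = 3^{−1} = 4 (mod 11).
  i = 3 (α = 1): (1−5)(1−10)(1−7)(1−9) = (−4)·(−9)·(−6)·(−8) = 1728 ≡ 1, so v_3 = 1^{−1} = 1 (mod 11).
  i = 4 (α = 7): (7−5)(7−10)(7−1)(7−9) = 2·(−3)·6·(−2) = 72 ≡ 6, so v_4 = 6^{−1} = 2 (mod 11).
  i = 5 (α = 9): (9−5)(9−10)(9−1)(9−7) = 4·(−1)·8·2 = −64 ≡ 2, so v_5 = 2^{−1} = 6 (mod 11).
  v = [9, 4, 1, 2, 6].
Step 2: syndromes of r = [10, 4, 6, 1, 8] (all sums mod 11).
  S_0 = Σ v_i r_i = 9·10 + 4·4 + 1·6 + 2·1 + 6·8 = 162 ≡ 8.
  S_1 = Σ v_i α_i r_i = 9·5·10 + 4·10·4 + 1·1·6 + 2·7·1 + 6·9·8 = 1062 ≡ 6.
  α_i^2 mod 11 = [3, 1, 1, 5, 4].
  S_2 = Σ v_i α_i^2 r_i = 9·3·10 + 4·1·4 + 1·1·6 + 2·5·1 + 6·4·8 = 494 ≡ 10.
  S = (8, 6, 10) ≠ 0, so r is not a codeword (an error is present).
Step 3: locate the error. For a single error e at position i, S_ℓ = v_i·e·α_i^ℓ, so α_err = S_1/S_0.
  S_0^{−1} = 8^{−1} = 7 (mod 11), so α_err = 6·7 = 42 ≡ 9 = α_5. Error position i = 5.
  Consistency check: S_2/S_1 = 10·2 = 20 ≡ 9 = α_err ✓ (single-error assumption holds).
Step 4: error magnitude e = S_0/v_5 = S_0·∏_{j≠5}(α_5 − α_j) = 8·2 = 16 ≡ 5 (mod 11).
Step 5: correct position 5: c_5 = r_5 − e = 8 − 5 ≡ 3 (mod 11). Hence c = [10, 4, 6, 1, 3].
  Check: interpolating c through the α_i gives m(x) = 5 + 1·x (degree < 2) with m(α_i) = c_i for every i, so c is indeed a codeword.


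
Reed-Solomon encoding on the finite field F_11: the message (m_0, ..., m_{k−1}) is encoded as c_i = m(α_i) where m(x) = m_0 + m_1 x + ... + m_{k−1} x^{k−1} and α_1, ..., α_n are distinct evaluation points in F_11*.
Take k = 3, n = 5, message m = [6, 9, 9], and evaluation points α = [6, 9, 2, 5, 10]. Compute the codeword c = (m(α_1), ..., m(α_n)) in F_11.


c = [10, 2, 5, 1, 6]

Message polynomial: m(x) = 6 + 9·x + 9·x^2 (mod 11).
For each evaluation point α_i, compute m(α_i) mod 11:
  α_1 = 6: Horner steps 9 → 8 → 10, so m(6) = 10.
  α_2 = 9: Horner steps 9 → 2 → 2, so m(9) = 2.
  α_3 = 2: Horner steps 9 → 5 → 5, so m(2) = 5.
  α_4 = 5: Horner steps 9 → 10 → 1, so m(5) = 1.
  α_5 = 10: Horner steps 9 → 0 → 6, so m(10) = 6.
Codeword c = [10, 2, 5, 1, 6] ∈ F_11^5.


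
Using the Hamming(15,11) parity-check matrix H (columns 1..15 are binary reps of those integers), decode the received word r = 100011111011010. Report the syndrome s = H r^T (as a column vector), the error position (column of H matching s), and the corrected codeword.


s = (1, 1, 0, 1)^T, error position = 13, corrected codeword c = 100011111011110

Compute s = H r^T mod 2 one row at a time:
  s_1 = 1 + 1 + 0 + 1 + 1 + 0 + 1 + 0 = 5 ≡ 1 (mod 2).
  s_2 = 0 + 1 + 1 + 1 + 1 + 0 + 1 + 0 = 5 ≡ 1 (mod 2).
  s_3 = 0 + 0 + 1 + 1 + 0 + 1 + 1 + 0 = 4 ≡ 0 (mod 2).
  s_4 = 1 + 0 + 1 + 1 + 1 + 1 + 0 + 0 = 5 ≡ 1 (mod 2).
s = (1, 1, 0, 1)^T — this equals column 13 of H (binary 1101), so error is at position 13.
Correct: flip bit 13 of r = 100011111011010 to get c = 100011111011110.


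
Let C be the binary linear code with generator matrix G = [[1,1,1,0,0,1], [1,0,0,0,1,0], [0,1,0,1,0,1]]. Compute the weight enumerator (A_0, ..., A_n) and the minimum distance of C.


Weight distribution: A_0 = 1, A_2 = 1, A_3 = 3, A_4 = 2, A_5 = 1. Minimum distance d = 2.

Enumerate all 2^3 = 8 messages m ∈ F_2^3.
For each, compute codeword c = mG in F_2^6, then tally its weight.
  m = 000 → c = 000000, weight = 0.
  m = 100 → c = 111001, weight = 4.
  m = 010 → c = 100010, weight = 2.
  m = 110 → c = 011011, weight = 4.
  m = 001 → c = 010101, weight = 3.
  m = 101 → c = 101100, weight = 3.
  m = 011 → c = 110111, weight = 5.
  m = 111 → c = 001110, weight = 3.
Tally weights:
  weight 0: 1 codewords.
  weight 2: 1 codewords.
  weight 3: 3 codewords.
  weight 4: 2 codewords.
  weight 5: 1 codewords.
Minimum distance d = smallest w > 0 with A_w > 0 = 2.
Sanity: Σ A_w = 8 = 2^3 = 8 ✓.


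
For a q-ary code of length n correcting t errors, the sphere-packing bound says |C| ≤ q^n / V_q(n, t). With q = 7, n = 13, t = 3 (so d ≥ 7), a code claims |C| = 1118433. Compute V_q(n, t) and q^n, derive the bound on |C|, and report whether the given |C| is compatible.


V_q(n, t) = 64663, q^n = 96889010407, Hamming bound = 1498368, |C| = 1118433 ≤ bound (satisfied).

Step 1: Compute V_q(n, t) = Σ_{j=0}^3 C(n, j) (q−1)^j.
  j = 0: C(13,0)·(6)^0 = 1·1 = 1.
  j = 1: C(13,1)·(6)^1 = 13·6 = 78.
  j = 2: C(13,2)·(6)^2 = 78·36 = 2808.
  j = 3: C(13,3)·(6)^3 = 286·216 = 61776.
  V_q(n, t) = 1 + 78 + 2808 + 61776 = 64663.
Step 2: q^n = 7^13 = 96889010407.
Step 3: Hamming bound ⌊q^n / V_q(n,t)⌋ = ⌊96889010407/64663⌋ = 1498368.
Step 4: Compare |C| = 1118433 to 1498368: satisfied.
The claimed |C| lies below the Hamming bound.


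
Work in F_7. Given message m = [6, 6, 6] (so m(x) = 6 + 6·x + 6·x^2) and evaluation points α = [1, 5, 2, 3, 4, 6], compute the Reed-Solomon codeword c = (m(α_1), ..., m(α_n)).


c = [4, 4, 0, 1, 0, 6]

Message polynomial: m(x) = 6 + 6·x + 6·x^2 (mod 7).
For each evaluation point α_i, compute m(α_i) mod 7:
  α_1 = 1: Horner steps 6 → 5 → 4, so m(1) = 4.
  α_2 = 5: Horner steps 6 → 1 → 4, so m(5) = 4.
  α_3 = 2: Horner steps 6 → 4 → 0, so m(2) = 0.
  α_4 = 3: Horner steps 6 → 3 → 1, so m(3) = 1.
  α_5 = 4: Horner steps 6 → 2 → 0, so m(4) = 0.
  α_6 = 6: Horner steps 6 → 0 → 6, so m(6) = 6.
Codeword c = [4, 4, 0, 1, 0, 6] ∈ F_7^6.


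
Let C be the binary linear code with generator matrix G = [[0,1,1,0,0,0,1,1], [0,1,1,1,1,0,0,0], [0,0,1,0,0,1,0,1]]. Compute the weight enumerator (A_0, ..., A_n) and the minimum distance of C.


Weight distribution: A_0 = 1, A_3 = 2, A_4 = 3, A_5 = 2. Minimum distance d = 3.

Enumerate all 2^3 = 8 messages m ∈ F_2^3.
For each, compute codeword c = mG in F_2^8, then tally its weight.
  m = 000 → c = 00000000, weight = 0.
  m = 100 → c = 01100011, weight = 4.
  m = 010 → c = 01111000, weight = 4.
  m = 110 → c = 00011011, weight = 4.
  m = 001 → c = 00100101, weight = 3.
  m = 101 → c = 01000110, weight = 3.
  m = 011 → c = 01011101, weight = 5.
  m = 111 → c = 00111110, weight = 5.
Tally weights:
  weight 0: 1 codewords.
  weight 3: 2 codewords.
  weight 4: 3 codewords.
  weight 5: 2 codewords.
Minimum distance d = smallest w > 0 with A_w > 0 = 3.
Sanity: Σ A_w = 8 = 2^3 = 8 ✓.


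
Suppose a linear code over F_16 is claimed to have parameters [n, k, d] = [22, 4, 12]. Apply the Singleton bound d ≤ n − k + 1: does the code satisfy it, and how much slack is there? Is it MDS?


Singleton RHS = n − k + 1 = 19, slack = 7, bound satisfied, not MDS.

Singleton bound: d ≤ n − k + 1.
Here n = 22, k = 4, so n − k + 1 = 19.
Given d = 12, check d ≤ 19: YES.
Slack = (n − k + 1) − d = 7.
The code is NOT MDS (slack = 7 > 0).
Description: the claimed parameters are [22, 4, 12]_16; such a code would be non-MDS.


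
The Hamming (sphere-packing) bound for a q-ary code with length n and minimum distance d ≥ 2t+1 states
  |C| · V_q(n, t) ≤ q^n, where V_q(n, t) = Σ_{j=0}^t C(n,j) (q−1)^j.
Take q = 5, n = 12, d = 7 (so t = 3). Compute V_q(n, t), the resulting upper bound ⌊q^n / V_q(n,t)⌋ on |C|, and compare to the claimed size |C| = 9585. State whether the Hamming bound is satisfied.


V_q(n, t) = 15185, q^n = 244140625, Hamming bound = 16077, |C| = 9585 ≤ bound (satisfied).

Step 1: Compute V_q(n, t) = Σ_{j=0}^3 C(n, j) (q−1)^j.
  j = 0: C(12,0)·(4)^0 = 1·1 = 1.
  j = 1: C(12,1)·(4)^1 = 12·4 = 48.
  j = 2: C(12,2)·(4)^2 = 66·16 = 1056.
  j = 3: C(12,3)·(4)^3 = 220·64 = 14080.
  V_q(n, t) = 1 + 48 + 1056 + 14080 = 15185.
Step 2: q^n = 5^12 = 244140625.
Step 3: Hamming bound ⌊q^n / V_q(n,t)⌋ = ⌊244140625/15185⌋ = 16077.
Step 4: Compare |C| = 9585 to 16077: satisfied.
The claimed |C| lies below the Hamming bound.


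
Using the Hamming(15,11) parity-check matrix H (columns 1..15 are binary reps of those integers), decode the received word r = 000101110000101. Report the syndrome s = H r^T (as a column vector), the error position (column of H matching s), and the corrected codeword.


s = (1, 1, 1, 1)^T, error position = 15, corrected codeword c = 000101110000100

Compute s = H r^T mod 2 one row at a time:
  s_1 = 1 + 0 + 0 + 0 + 0 + 1 + 0 + 1 = 3 ≡ 1 (mod 2).
  s_2 = 1 + 0 + 1 + 1 + 0 + 1 + 0 + 1 = 5 ≡ 1 (mod 2).
  s_3 = 0 + 0 + 1 + 1 + 0 + 0 + 0 + 1 = 3 ≡ 1 (mod 2).
  s_4 = 0 + 0 + 0 + 1 + 0 + 0 + 1 + 1 = 3 ≡ 1 (mod 2).
s = (1, 1, 1, 1)^T — this equals column 15 of H (binary 1111), so error is at position 15.
Correct: flip bit 15 of r = 000101110000101 to get c = 000101110000100.


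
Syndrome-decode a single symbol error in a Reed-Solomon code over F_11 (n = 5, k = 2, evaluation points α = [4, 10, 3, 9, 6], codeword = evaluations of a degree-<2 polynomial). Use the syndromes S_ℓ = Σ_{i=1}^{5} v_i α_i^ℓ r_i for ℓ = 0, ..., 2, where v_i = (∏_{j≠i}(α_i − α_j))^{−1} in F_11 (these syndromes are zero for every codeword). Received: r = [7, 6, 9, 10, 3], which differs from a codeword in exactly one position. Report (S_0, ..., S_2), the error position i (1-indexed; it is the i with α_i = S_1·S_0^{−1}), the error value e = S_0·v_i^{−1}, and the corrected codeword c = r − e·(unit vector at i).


S = (10, 2, 7), error at position 4, error magnitude e = 2, c = [7, 6, 9, 8, 3].

Step 1: column multipliers v_i = (∏_{j≠i}(α_i − α_j))^{−1} mod 11.
  i = 1 (α = 4): (4−10)(4−3)(4−9)(4−6) = (−6)·1·(−5)·(−2) = −60 ≡ 6, so v_1 = 6^{−1} = 2 (mod 11).
  i = 2 (α = 10): (10−4)(10−3)(10−9)(10−6) = 6·7·1·4 = 168 ≡ 3, so v_2 = 3^{−1} = 4 (mod 11).
  i = 3 (α = 3): (3−4)(3−10)(3−9)(3−6) = (−1)·(−7)·(−6)·(−3) = 126 ≡ 5, so v_3 = 5^{−1} = 9 (mod 11).
  i = 4 (α = 9): (9−4)(9−10)(9−3)(9−6) = 5·(−1)·6·3 = −90 ≡ 9, so v_4 = 9^{−1} = 5 (mod 11).
  i = 5 (α = 6): (6−4)(6−10)(6−3)(6−9) = 2·(−4)·3·(−3) = 72 ≡ 6, so v_5 = 6^{−1} = 2 (mod 11).
  v = [2, 4, 9, 5, 2].
Step 2: syndromes of r = [7, 6, 9, 10, 3] (all sums mod 11).
  S_0 = Σ v_i r_i = 2·7 + 4·6 + 9·9 + 5·10 + 2·3 = 175 ≡ 10.
  S_1 = Σ v_i α_i r_i = 2·4·7 + 4·10·6 + 9·3·9 + 5·9·10 + 2·6·3 = 1025 ≡ 2.
  α_i^2 mod 11 = [5, 1, 9, 4, 3].
  S_2 = Σ v_i α_i^2 r_i = 2·5·7 + 4·1·6 + 9·9·9 + 5·4·10 + 2·3·3 = 1041 ≡ 7.
  S = (10, 2, 7) ≠ 0, so r is not a codeword (an error is present).
Step 3: locate the error. For a single error e at position i, S_ℓ = v_i·e·α_i^ℓ, so α_err = S_1/S_0.
  S_0^{−1} = 10^{−1} = 10 (mod 11), so α_err = 2·10 = 20 ≡ 9 = α_4. Error position i = 4.
  Consistency check: S_2/S_1 = 7·6 = 42 ≡ 9 = α_err ✓ (single-error assumption holds).
Step 4: error magnitude e = S_0/v_4 = S_0·∏_{j≠4}(α_4 − α_j) = 10·9 = 90 ≡ 2 (mod 11).
Step 5: correct position 4: c_4 = r_4 − e = 10 − 2 ≡ 8 (mod 11). Hence c = [7, 6, 9, 8, 3].
  Check: interpolating c through the α_i gives m(x) = 4 + 9·x (degree < 2) with m(α_i) = c_i for every i, so c is indeed a codeword.


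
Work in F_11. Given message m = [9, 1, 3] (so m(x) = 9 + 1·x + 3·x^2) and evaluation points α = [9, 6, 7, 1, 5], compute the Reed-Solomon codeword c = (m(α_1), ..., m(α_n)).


c = [8, 2, 9, 2, 1]

Message polynomial: m(x) = 9 + 1·x + 3·x^2 (mod 11).
For each evaluation point α_i, compute m(α_i) mod 11:
  α_1 = 9: Horner steps 3 → 6 → 8, so m(9) = 8.
  α_2 = 6: Horner steps 3 → 8 → 2, so m(6) = 2.
  α_3 = 7: Horner steps 3 → 0 → 9, so m(7) = 9.
  α_4 = 1: Horner steps 3 → 4 → 2, so m(1) = 2.
  α_5 = 5: Horner steps 3 → 5 → 1, so m(5) = 1.
Codeword c = [8, 2, 9, 2, 1] ∈ F_11^5.


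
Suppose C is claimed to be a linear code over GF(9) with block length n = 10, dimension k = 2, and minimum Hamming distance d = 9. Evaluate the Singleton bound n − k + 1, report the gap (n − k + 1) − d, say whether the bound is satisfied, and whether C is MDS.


Singleton RHS = n − k + 1 = 9, slack = 0, bound satisfied, MDS.

Singleton bound: d ≤ n − k + 1.
Here n = 10, k = 2, so n − k + 1 = 9.
Given d = 9, check d ≤ 9: YES.
Slack = (n − k + 1) − d = 0.
The code is MDS (slack = 0).
Description: the claimed parameters are [10, 2, 9]_9; such a code would be MDS (meets Singleton bound).


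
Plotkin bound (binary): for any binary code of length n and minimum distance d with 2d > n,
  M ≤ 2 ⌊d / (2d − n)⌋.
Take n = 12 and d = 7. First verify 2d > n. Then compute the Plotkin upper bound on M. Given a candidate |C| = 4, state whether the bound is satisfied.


Plotkin bound M ≤ 6; given |C| = 4 ≤ bound (satisfied).

Check applicability: 2d = 14, n = 12.
2d − n = 2 > 0, so Plotkin applies.
Compute d/(2d−n) = 7/2 ≈ 3.5000.
⌊d/(2d−n)⌋ = 3.
Plotkin bound: M ≤ 2·3 = 6.
Given |C| = 4, check: satisfied.
This |C| is below the Plotkin bound.


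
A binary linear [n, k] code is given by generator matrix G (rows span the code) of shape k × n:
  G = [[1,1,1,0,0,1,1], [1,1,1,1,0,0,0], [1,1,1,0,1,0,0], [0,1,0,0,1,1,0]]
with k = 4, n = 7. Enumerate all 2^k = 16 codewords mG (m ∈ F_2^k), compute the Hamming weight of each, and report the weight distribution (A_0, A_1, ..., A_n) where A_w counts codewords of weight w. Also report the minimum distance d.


Weight distribution: A_0 = 1, A_2 = 2, A_3 = 5, A_4 = 5, A_5 = 2, A_7 = 1. Minimum distance d = 2.

Enumerate all 2^4 = 16 messages m ∈ F_2^4.
For each, compute codeword c = mG in F_2^7, then tally its weight.
  m = 0000 → c = 0000000, weight = 0.
  m = 1000 → c = 1110011, weight = 5.
  m = 0100 → c = 1111000, weight = 4.
  m = 1100 → c = 0001011, weight = 3.
  m = 0010 → c = 1110100, weight = 4.
  m = 1010 → c = 0000111, weight = 3.
  m = 0110 → c = 0001100, weight = 2.
  m = 1110 → c = 1111111, weight = 7.
  m = 0001 → c = 0100110, weight = 3.
  m = 1001 → c = 1010101, weight = 4.
  m = 0101 → c = 1011110, weight = 5.
  m = 1101 → c = 0101101, weight = 4.
  m = 0011 → c = 1010010, weight = 3.
  m = 1011 → c = 0100001, weight = 2.
  m = 0111 → c = 0101010, weight = 3.
  m = 1111 → c = 1011001, weight = 4.
Tally weights:
  weight 0: 1 codewords.
  weight 2: 2 codewords.
  weight 3: 5 codewords.
  weight 4: 5 codewords.
  weight 5: 2 codewords.
  weight 7: 1 codewords.
Minimum distance d = smallest w > 0 with A_w > 0 = 2.
Sanity: Σ A_w = 16 = 2^4 = 16 ✓.


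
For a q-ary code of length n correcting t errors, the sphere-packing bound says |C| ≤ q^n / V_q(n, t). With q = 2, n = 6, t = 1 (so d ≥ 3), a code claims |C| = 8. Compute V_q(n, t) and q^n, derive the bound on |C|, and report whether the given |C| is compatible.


V_q(n, t) = 7, q^n = 64, Hamming bound = 9, |C| = 8 ≤ bound (satisfied).

Step 1: Compute V_q(n, t) = Σ_{j=0}^1 C(n, j) (q−1)^j.
  j = 0: C(6,0)·(1)^0 = 1·1 = 1.
  j = 1: C(6,1)·(1)^1 = 6·1 = 6.
  V_q(n, t) = 1 + 6 = 7.
Step 2: q^n = 2^6 = 64.
Step 3: Hamming bound ⌊q^n / V_q(n,t)⌋ = ⌊64/7⌋ = 9.
Step 4: Compare |C| = 8 to 9: satisfied.
The claimed |C| lies below the Hamming bound.


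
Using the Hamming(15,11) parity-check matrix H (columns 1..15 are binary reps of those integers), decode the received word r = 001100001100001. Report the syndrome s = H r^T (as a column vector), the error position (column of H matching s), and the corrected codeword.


s = (1, 0, 1, 1)^T, error position = 11, corrected codeword c = 001100001110001

Compute s = H r^T mod 2 one row at a time:
  s_1 = 0 + 1 + 1 + 0 + 0 + 0 + 0 + 1 = 3 ≡ 1 (mod 2).
  s_2 = 1 + 0 + 0 + 0 + 0 + 0 + 0 + 1 = 2 ≡ 0 (mod 2).
  s_3 = 0 + 1 + 0 + 0 + 1 + 0 + 0 + 1 = 3 ≡ 1 (mod 2).
  s_4 = 0 + 1 + 0 + 0 + 1 + 0 + 0 + 1 = 3 ≡ 1 (mod 2).
s = (1, 0, 1, 1)^T — this equals column 11 of H (binary 1011), so error is at position 11.
Correct: flip bit 11 of r = 001100001100001 to get c = 001100001110001.


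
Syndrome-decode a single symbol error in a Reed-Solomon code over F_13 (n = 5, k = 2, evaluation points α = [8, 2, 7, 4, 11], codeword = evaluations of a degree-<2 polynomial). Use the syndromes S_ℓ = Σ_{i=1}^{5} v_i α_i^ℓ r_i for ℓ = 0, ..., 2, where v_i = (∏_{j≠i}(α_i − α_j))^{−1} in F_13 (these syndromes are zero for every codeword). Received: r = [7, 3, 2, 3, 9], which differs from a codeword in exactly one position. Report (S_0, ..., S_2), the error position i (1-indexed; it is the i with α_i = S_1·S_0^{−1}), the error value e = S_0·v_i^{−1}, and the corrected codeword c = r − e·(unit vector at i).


S = (3, 12, 9), error at position 4, error magnitude e = 3, c = [7, 3, 2, 0, 9].

Step 1: column multipliers v_i = (∏_{j≠i}(α_i − α_j))^{−1} mod 13.
  i = 1 (α = 8): (8−2)(8−7)(8−4)(8−11) = 6·1·4·(−3) = −72 ≡ 6, so v_1 = 6^{−1} = 11 (mod 13).
  i = 2 (α = 2): (2−8)(2−7)(2−4)(2−11) = (−6)·(−5)·(−2)·(−9) = 540 ≡ 7, so v_2 = 7^{−1} = 2 (mod 13).
  i = 3 (α = 7): (7−8)(7−2)(7−4)(7−11) = (−1)·5·3·(−4) = 60 ≡ 8, so v_3 = 8^{−1} = 5 (mod 13).
  i = 4 (α = 4): (4−8)(4−2)(4−7)(4−11) = (−4)·2·(−3)·(−7) = −168 ≡ 1, so v_4 = 1^{−1} = 1 (mod 13).
  i = 5 (α = 11): (11−8)(11−2)(11−7)(11−4) = 3·9·4·7 = 756 ≡ 2, so v_5 = 2^{−1} = 7 (mod 13).
  v = [11, 2, 5, 1, 7].
Step 2: syndromes of r = [7, 3, 2, 3, 9] (all sums mod 13).
  S_0 = Σ v_i r_i = 11·7 + 2·3 + 5·2 + 1·3 + 7·9 = 159 ≡ 3.
  S_1 = Σ v_i α_i r_i = 11·8·7 + 2·2·3 + 5·7·2 + 1·4·3 + 7·11·9 = 1403 ≡ 12.
  α_i^2 mod 13 = [12, 4, 10, 3, 4].
  S_2 = Σ v_i α_i^2 r_i = 11·12·7 + 2·4·3 + 5·10·2 + 1·3·3 + 7·4·9 = 1309 ≡ 9.
  S = (3, 12, 9) ≠ 0, so r is not a codeword (an error is present).
Step 3: locate the error. For a single error e at position i, S_ℓ = v_i·e·α_i^ℓ, so α_err = S_1/S_0.
  S_0^{−1} = 3^{−1} = 9 (mod 13), so α_err = 12·9 = 108 ≡ 4 = α_4. Error position i = 4.
  Consistency check: S_2/S_1 = 9·12 = 108 ≡ 4 = α_err ✓ (single-error assumption holds).
Step 4: error magnitude e = S_0/v_4 = S_0·∏_{j≠4}(α_4 − α_j) = 3·1 = 3 ≡ 3 (mod 13).
Step 5: correct position 4: c_4 = r_4 − e = 3 − 3 ≡ 0 (mod 13). Hence c = [7, 3, 2, 0, 9].
  Check: interpolating c through the α_i gives m(x) = 6 + 5·x (degree < 2) with m(α_i) = c_i for every i, so c is indeed a codeword.


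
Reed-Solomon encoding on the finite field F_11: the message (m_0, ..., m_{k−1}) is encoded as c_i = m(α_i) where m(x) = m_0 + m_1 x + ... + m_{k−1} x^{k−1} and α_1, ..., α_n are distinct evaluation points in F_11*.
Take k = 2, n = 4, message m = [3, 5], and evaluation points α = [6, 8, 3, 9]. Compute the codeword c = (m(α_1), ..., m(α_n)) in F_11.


c = [0, 10, 7, 4]

Message polynomial: m(x) = 3 + 5·x (mod 11).
For each evaluation point α_i, compute m(α_i) mod 11:
  α_1 = 6: Horner steps 5 → 0, so m(6) = 0.
  α_2 = 8: Horner steps 5 → 10, so m(8) = 10.
  α_3 = 3: Horner steps 5 → 7, so m(3) = 7.
  α_4 = 9: Horner steps 5 → 4, so m(9) = 4.
Codeword c = [0, 10, 7, 4] ∈ F_11^4.


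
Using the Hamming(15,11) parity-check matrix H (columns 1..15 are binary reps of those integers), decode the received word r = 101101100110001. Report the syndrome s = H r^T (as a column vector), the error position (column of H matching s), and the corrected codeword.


s = (1, 0, 0, 1)^T, error position = 9, corrected codeword c = 101101101110001

Compute s = H r^T mod 2 one row at a time:
  s_1 = 0 + 0 + 1 + 1 + 0 + 0 + 0 + 1 = 3 ≡ 1 (mod 2).
  s_2 = 1 + 0 + 1 + 1 + 0 + 0 + 0 + 1 = 4 ≡ 0 (mod 2).
  s_3 = 0 + 1 + 1 + 1 + 1 + 1 + 0 + 1 = 6 ≡ 0 (mod 2).
  s_4 = 1 + 1 + 0 + 1 + 0 + 1 + 0 + 1 = 5 ≡ 1 (mod 2).
s = (1, 0, 0, 1)^T — this equals column 9 of H (binary 1001), so error is at position 9.
Correct: flip bit 9 of r = 101101100110001 to get c = 101101101110001.


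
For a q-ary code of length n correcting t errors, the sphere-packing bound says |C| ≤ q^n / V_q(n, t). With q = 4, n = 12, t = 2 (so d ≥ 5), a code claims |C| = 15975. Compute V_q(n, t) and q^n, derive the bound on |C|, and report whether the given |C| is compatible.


V_q(n, t) = 631, q^n = 16777216, Hamming bound = 26588, |C| = 15975 ≤ bound (satisfied).

Step 1: Compute V_q(n, t) = Σ_{j=0}^2 C(n, j) (q−1)^j.
  j = 0: C(12,0)·(3)^0 = 1·1 = 1.
  j = 1: C(12,1)·(3)^1 = 12·3 = 36.
  j = 2: C(12,2)·(3)^2 = 66·9 = 594.
  V_q(n, t) = 1 + 36 + 594 = 631.
Step 2: q^n = 4^12 = 16777216.
Step 3: Hamming bound ⌊q^n / V_q(n,t)⌋ = ⌊16777216/631⌋ = 26588.
Step 4: Compare |C| = 15975 to 26588: satisfied.
The claimed |C| lies below the Hamming bound.


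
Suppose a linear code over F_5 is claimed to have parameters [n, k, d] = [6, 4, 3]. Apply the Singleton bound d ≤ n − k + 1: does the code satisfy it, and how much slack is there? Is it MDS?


Singleton RHS = n − k + 1 = 3, slack = 0, bound satisfied, MDS.

Singleton bound: d ≤ n − k + 1.
Here n = 6, k = 4, so n − k + 1 = 3.
Given d = 3, check d ≤ 3: YES.
Slack = (n − k + 1) − d = 0.
The code is MDS (slack = 0).
Description: the claimed parameters are [6, 4, 3]_5; such a code would be MDS (meets Singleton bound).


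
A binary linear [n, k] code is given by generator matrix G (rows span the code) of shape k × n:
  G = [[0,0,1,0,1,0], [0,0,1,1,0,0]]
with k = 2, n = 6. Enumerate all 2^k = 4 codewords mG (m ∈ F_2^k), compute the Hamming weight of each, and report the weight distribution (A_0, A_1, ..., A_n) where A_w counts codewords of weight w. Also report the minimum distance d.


Weight distribution: A_0 = 1, A_2 = 3. Minimum distance d = 2.

Enumerate all 2^2 = 4 messages m ∈ F_2^2.
For each, compute codeword c = mG in F_2^6, then tally its weight.
  m = 00 → c = 000000, weight = 0.
  m = 10 → c = 001010, weight = 2.
  m = 01 → c = 001100, weight = 2.
  m = 11 → c = 000110, weight = 2.
Tally weights:
  weight 0: 1 codewords.
  weight 2: 3 codewords.
Minimum distance d = smallest w > 0 with A_w > 0 = 2.
Sanity: Σ A_w = 4 = 2^2 = 4 ✓.
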